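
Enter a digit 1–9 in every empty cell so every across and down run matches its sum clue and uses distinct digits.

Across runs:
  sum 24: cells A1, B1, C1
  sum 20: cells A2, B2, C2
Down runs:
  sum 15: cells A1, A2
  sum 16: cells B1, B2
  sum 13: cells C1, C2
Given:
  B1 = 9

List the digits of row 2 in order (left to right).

8, 7, 5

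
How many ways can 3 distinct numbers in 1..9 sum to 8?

2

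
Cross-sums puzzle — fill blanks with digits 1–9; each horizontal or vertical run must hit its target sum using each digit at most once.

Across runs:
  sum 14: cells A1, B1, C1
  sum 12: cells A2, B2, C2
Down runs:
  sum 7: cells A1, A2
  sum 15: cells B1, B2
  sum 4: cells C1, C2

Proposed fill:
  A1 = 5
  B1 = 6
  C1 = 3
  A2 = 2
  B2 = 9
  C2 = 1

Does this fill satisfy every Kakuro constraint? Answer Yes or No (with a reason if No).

Yes

Across: 5+6+3=14; 2+9+1=12. Down: 5+2=7; 6+9=15; 3+1=4. No digit repeats within any run.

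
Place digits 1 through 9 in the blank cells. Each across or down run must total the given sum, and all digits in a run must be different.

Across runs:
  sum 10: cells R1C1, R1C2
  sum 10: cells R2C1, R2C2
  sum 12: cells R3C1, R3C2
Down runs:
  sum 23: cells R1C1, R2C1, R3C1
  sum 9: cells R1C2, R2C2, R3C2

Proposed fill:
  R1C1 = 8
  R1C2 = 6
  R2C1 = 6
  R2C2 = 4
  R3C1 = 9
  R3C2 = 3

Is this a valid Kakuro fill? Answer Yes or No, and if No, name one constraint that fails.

No — the down run R1C2–R3C2 sums to 13, not 9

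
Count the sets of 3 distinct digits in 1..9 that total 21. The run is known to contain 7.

3 distinct digits from 1–9 sum between 6 and 24.
Keeping only sets containing 7.
Enumerating: {5,7,9}, {6,7,8}.

2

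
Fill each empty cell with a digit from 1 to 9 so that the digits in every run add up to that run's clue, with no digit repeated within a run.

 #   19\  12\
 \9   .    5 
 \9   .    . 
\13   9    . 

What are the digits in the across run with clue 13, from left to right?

9, 4

R1C1 = 9 − 5 = 4 completes the 9 across.
R2C1 = 19 − 13 = 6 completes the 19 down.
R2C2 = 9 − 6 = 3 completes the 9 across.
R3C2 = 13 − 9 = 4 completes the 13 across.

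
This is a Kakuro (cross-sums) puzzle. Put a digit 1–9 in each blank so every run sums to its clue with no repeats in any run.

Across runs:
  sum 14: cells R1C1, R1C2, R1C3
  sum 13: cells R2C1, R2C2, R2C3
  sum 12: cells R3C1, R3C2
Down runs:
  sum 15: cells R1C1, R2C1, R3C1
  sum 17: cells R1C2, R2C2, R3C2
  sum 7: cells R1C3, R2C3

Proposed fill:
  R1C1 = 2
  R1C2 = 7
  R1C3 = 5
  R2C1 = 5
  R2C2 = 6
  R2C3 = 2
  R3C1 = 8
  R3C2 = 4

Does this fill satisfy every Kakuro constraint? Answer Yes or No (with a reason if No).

Across: 2+7+5=14; 5+6+2=13; 8+4=12. Down: 2+5+8=15; 7+6+4=17; 5+2=7. No digit repeats within any run.

Yes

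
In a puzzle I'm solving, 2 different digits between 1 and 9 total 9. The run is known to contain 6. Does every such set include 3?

Yes

The only way to make 9 from 2 distinct digits under that restriction is {3,6}, which contains 3.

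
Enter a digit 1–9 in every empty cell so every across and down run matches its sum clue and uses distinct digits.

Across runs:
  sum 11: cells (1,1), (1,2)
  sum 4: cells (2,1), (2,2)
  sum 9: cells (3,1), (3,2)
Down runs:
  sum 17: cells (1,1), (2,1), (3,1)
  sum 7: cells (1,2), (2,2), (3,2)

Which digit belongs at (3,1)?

5

4 in 2 cells must be {1,3}; 7 in 3 cells must be {1,2,4}.
The 4 across and the 7 down share only 1, so (2,2) = 1.
(2,1) = 4 − 1 = 3 completes the 4 across.
Nothing is forced directly, so branch on (1,2), whose candidates are 2 or 4. If (1,2) = 4: then (1,1) would have to be in {7} for the 11 across but in {5,6,8,9} for the 17 down — contradiction. So (1,2) = 2.
(1,1) = 11 − 2 = 9 completes the 11 across.
(3,1) = 17 − 12 = 5 completes the 17 down.
(3,2) = 9 − 5 = 4 completes the 9 across.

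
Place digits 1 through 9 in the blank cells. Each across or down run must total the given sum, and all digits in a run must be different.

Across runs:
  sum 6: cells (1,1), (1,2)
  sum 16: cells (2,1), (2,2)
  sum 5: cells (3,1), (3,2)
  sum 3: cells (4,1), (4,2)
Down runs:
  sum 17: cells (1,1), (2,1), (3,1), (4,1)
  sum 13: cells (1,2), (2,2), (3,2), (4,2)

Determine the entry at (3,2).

16 in 2 cells must be {7,9}; 3 in 2 cells must be {1,2}.
Only 7 fits (2,2) under both its across sum 16 and down sum 13.
(2,1) = 16 − 7 = 9 completes the 16 across.
Nothing is forced directly, so branch on (4,1), whose candidates are 1 or 2. If (4,1) = 2: that forces (3,1) = 1, after which (3,2) would have to be in {4} for the 5 across but in {1,2,3} for the 13 down — contradiction. So (4,1) = 1.
(4,2) = 3 − 1 = 2 completes the 3 across.
(1,2) = 1: the only remaining digit allowed by both the 6 across and the 13 down.
(3,2) = 13 − 10 = 3 completes the 13 down.

3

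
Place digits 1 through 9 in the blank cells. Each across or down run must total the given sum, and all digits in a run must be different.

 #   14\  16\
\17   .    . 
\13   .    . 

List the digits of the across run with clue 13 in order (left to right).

17 in 2 cells must be {8,9}; 16 in 2 cells must be {7,9}.
The 17 across and the 16 down share only 9, so R1C2 = 9.
R2C2 = 16 − 9 = 7 completes the 16 down.
R1C1 = 17 − 9 = 8 completes the 17 across.
R2C1 = 13 − 7 = 6 completes the 13 across.

6, 7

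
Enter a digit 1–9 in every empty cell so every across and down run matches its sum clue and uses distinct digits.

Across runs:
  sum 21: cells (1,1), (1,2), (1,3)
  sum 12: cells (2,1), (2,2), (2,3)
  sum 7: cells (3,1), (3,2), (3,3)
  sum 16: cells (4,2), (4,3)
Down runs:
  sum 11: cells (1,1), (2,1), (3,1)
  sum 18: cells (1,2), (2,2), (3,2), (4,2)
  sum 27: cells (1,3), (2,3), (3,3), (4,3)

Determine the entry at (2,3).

8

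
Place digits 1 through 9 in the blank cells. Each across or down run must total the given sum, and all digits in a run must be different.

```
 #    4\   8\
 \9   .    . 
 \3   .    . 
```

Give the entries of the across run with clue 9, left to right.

3 in 2 cells must be {1,2}; 4 in 2 cells must be {1,3}.
The 3 across and the 4 down share only 1, so R2C1 = 1.
R2C2 = 3 − 1 = 2 completes the 3 across.
R1C1 = 4 − 1 = 3 completes the 4 down.
R1C2 = 9 − 3 = 6 completes the 9 across.

3, 6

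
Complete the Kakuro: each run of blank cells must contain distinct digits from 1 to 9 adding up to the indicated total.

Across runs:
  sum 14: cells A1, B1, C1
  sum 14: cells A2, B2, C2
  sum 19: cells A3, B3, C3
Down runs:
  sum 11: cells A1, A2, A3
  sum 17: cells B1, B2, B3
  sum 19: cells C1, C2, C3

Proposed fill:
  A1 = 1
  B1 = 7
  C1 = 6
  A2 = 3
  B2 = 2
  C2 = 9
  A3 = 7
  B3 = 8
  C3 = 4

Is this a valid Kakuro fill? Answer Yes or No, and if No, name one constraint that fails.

Across: 1+7+6=14; 3+2+9=14; 7+8+4=19. Down: 1+3+7=11; 7+2+8=17; 6+9+4=19. No digit repeats within any run.

Yes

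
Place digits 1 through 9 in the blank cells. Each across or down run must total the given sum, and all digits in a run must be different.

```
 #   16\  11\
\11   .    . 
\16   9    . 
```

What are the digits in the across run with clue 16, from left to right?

9 7

16 in 2 cells must be {7,9}.
R1C1 = 16 − 9 = 7 completes the 16 down.
R1C2 = 11 − 7 = 4 completes the 11 across.
R2C2 = 16 − 9 = 7 completes the 16 across.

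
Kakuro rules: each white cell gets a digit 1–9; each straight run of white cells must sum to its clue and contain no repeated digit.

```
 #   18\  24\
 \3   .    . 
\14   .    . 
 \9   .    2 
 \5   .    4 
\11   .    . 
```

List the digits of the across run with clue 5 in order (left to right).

3 in 2 cells must be {1,2}.
R1C2 = 1: the only remaining digit allowed by both the 3 across and the 24 down.
R3C1 = 9 − 2 = 7 completes the 9 across.
R4C1 = 5 − 4 = 1 completes the 5 across.

1 4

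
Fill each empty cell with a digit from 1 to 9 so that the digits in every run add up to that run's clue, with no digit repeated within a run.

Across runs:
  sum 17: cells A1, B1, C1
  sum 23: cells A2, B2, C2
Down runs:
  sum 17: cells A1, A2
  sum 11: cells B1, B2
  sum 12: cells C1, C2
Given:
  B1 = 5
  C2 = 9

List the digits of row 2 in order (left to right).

23 in 3 cells must be {6,8,9}; 17 in 2 cells must be {8,9}.
C1 = 12 − 9 = 3 completes the 12 down.
A2 = 8: the only remaining digit allowed by both the 23 across and the 17 down.
B2 = 23 − 17 = 6 completes the 23 across.
A1 = 17 − 8 = 9 completes the 17 across.

8 6 9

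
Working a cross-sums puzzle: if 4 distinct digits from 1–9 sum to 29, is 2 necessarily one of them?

The only way to make 29 from 4 distinct digits is {5,7,8,9}, which does not contain 2.

No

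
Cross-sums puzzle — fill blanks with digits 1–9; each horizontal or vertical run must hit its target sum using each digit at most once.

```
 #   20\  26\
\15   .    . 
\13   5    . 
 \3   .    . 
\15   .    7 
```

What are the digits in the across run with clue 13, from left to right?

3 in 2 cells must be {1,2}.
R2C2 = 13 − 5 = 8 completes the 13 across.
R3C2 = 2: the only remaining digit allowed by both the 3 across and the 26 down.
R4C1 = 15 − 7 = 8 completes the 15 across.
Given what's placed, R1C1 must be 6 to fit the 15 across and 20 down.
R1C2 = 15 − 6 = 9 completes the 15 across.
R3C1 = 3 − 2 = 1 completes the 3 across.

5, 8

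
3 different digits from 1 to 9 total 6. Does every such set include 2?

Yes

The only way to make 6 from 3 distinct digits is {1,2,3}, which contains 2.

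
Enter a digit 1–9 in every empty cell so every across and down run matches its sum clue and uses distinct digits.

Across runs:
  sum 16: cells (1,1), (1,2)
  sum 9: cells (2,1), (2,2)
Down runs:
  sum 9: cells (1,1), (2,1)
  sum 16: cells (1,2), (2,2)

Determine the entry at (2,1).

16 in 2 cells must be {7,9}.
The 16 across and the 9 down share only 7, so (1,1) = 7.
(1,2) = 16 − 7 = 9 completes the 16 across.
(2,1) = 9 − 7 = 2 completes the 9 down.
(2,2) = 9 − 2 = 7 completes the 9 across.

2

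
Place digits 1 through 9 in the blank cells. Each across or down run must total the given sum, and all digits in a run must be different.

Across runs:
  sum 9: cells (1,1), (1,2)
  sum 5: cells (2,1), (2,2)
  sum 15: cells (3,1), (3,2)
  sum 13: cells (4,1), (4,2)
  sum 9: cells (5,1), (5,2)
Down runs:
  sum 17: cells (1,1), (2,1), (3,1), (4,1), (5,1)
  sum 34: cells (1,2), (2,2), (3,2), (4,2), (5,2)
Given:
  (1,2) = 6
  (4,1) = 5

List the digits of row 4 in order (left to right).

5 8

34 in 5 cells must be {4,6,7,8,9}.
(1,1) = 9 − 6 = 3 completes the 9 across.
Given what's placed, (2,2) must be 4 to fit the 5 across and 34 down.
Given what's placed, (3,1) must be 6 to fit the 15 across and 17 down.
(3,2) = 15 − 6 = 9 completes the 15 across.
(4,2) = 13 − 5 = 8 completes the 13 across.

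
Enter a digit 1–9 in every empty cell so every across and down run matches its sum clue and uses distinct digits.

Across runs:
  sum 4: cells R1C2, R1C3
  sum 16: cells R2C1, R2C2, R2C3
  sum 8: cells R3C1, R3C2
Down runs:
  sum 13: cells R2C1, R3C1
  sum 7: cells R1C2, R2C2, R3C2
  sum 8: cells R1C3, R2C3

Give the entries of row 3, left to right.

6, 2

4 in 2 cells must be {1,3}; 7 in 3 cells must be {1,2,4}.
The 4 across and the 7 down share only 1, so R1C2 = 1.
R1C3 = 4 − 1 = 3 completes the 4 across.
R2C3 = 8 − 3 = 5 completes the 8 down.
R3C2 = 2: the only remaining digit allowed by both the 8 across and the 7 down.
R2C2 = 7 − 3 = 4 completes the 7 down.
R3C1 = 8 − 2 = 6 completes the 8 across.
R2C1 = 16 − 9 = 7 completes the 16 across.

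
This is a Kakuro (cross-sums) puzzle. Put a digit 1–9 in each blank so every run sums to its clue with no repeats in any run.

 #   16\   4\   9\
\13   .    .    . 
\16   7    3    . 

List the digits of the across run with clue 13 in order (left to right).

9 1 3

16 in 2 cells must be {7,9}; 4 in 2 cells must be {1,3}.
R1C1 = 16 − 7 = 9 completes the 16 down.
R1C2 = 4 − 3 = 1 completes the 4 down.
R1C3 = 13 − 10 = 3 completes the 13 across.
R2C3 = 16 − 10 = 6 completes the 16 across.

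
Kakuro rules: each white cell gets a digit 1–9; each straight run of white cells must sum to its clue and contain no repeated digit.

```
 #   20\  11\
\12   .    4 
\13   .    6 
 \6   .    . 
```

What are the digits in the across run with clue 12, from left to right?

R1C1 = 12 − 4 = 8 completes the 12 across.
R2C1 = 13 − 6 = 7 completes the 13 across.
R3C1 = 20 − 15 = 5 completes the 20 down.
R3C2 = 6 − 5 = 1 completes the 6 across.

8, 4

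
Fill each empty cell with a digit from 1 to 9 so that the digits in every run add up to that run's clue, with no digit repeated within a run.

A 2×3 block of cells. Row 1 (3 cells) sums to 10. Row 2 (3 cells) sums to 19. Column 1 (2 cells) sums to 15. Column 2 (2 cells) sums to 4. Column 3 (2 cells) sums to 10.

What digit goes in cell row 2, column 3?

4 in 2 cells must be {1,3}.
The 19 across and the 4 down share only 3, so (2,2) = 3.
(1,2) = 4 − 3 = 1 completes the 4 down.
Nothing is forced directly, so branch on (2,1), whose candidates are 7 or 9. If (2,1) = 7: then (1,1) would have to be in {2,3,4,5,6,7} for the 10 across but in {8} for the 15 down — contradiction. So (2,1) = 9.
(1,1) = 15 − 9 = 6 completes the 15 down.
(1,3) = 10 − 7 = 3 completes the 10 across.
(2,3) = 19 − 12 = 7 completes the 19 across.

7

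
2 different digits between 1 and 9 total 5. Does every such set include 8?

No

Counterexample: {1,4} sums to 5 without using 8.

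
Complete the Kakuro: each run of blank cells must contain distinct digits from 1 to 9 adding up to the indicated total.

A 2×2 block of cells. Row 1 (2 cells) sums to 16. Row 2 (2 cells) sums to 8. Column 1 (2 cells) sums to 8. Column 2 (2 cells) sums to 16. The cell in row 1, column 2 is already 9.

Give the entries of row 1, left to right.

7 9

16 in 2 cells must be {7,9}.
(1,1) = 16 − 9 = 7 completes the 16 across.
(2,1) = 8 − 7 = 1 completes the 8 down.
(2,2) = 8 − 1 = 7 completes the 8 across.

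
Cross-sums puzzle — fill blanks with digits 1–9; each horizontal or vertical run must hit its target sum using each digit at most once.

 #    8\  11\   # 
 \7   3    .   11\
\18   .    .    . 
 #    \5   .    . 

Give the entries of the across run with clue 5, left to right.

1 4

R1C2 = 7 − 3 = 4 completes the 7 across.
R2C1 = 8 − 3 = 5 completes the 8 down.
R2C2 = 6: the only remaining digit allowed by both the 18 across and the 11 down.
R2C3 = 18 − 11 = 7 completes the 18 across.
R3C2 = 11 − 10 = 1 completes the 11 down.
R3C3 = 5 − 1 = 4 completes the 5 across.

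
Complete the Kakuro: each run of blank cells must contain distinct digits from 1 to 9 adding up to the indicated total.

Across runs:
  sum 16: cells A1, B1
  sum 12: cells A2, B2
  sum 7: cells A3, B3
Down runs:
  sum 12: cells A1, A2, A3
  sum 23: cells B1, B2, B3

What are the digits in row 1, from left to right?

16 in 2 cells must be {7,9}; 23 in 3 cells must be {6,8,9}.
The 16 across and the 23 down share only 9, so B1 = 9.
Given what's placed, B2 must be 8 to fit the 12 across and 23 down.
B3 = 23 − 17 = 6 completes the 23 down.
A1 = 16 − 9 = 7 completes the 16 across.
A2 = 12 − 8 = 4 completes the 12 across.
A3 = 7 − 6 = 1 completes the 7 across.

7 9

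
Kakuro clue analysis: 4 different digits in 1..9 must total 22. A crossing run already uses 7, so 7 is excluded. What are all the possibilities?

4 distinct digits from 1–9 sum between 10 and 30.
Dropping sets that contain 7.

{1,4,8,9}; {2,3,8,9}; {2,5,6,9}; {3,4,6,9}; {3,5,6,8}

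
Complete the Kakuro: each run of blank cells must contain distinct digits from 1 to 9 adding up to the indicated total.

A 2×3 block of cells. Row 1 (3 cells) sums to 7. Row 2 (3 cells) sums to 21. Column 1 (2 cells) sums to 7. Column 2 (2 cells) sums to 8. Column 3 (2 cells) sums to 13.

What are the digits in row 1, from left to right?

7 in 3 cells must be {1,2,4}.
The 7 across and the 13 down share only 4, so (1,3) = 4.
(2,3) = 13 − 4 = 9 completes the 13 down.
Nothing is forced directly, so branch on (2,1), whose candidates are 4 or 5. If (2,1) = 4: then (1,1) would have to be in {1,2} for the 7 across but in {3} for the 7 down — contradiction. So (2,1) = 5.
(1,1) = 7 − 5 = 2 completes the 7 down.
(1,2) = 7 − 6 = 1 completes the 7 across.
(2,2) = 21 − 14 = 7 completes the 21 across.

2, 1, 4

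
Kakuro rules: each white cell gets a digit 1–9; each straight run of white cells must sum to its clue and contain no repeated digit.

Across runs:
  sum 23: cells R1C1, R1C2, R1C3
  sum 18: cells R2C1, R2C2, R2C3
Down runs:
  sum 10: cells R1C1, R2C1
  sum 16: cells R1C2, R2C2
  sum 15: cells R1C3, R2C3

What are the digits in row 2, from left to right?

23 in 3 cells must be {6,8,9}; 16 in 2 cells must be {7,9}.
The 23 across and the 16 down share only 9, so R1C2 = 9.
R2C2 = 16 − 9 = 7 completes the 16 down.
Nothing is forced directly, so branch on R1C1, whose candidates are 6 or 8. If R1C1 = 6: that forces R1C3 = 8, after which R2C1 would have to be in {2,3,5,6,8,9} for the 18 across but in {4} for the 10 down — contradiction. So R1C1 = 8.
R1C3 = 23 − 17 = 6 completes the 23 across.
R2C1 = 10 − 8 = 2 completes the 10 down.
R2C3 = 18 − 9 = 9 completes the 18 across.

2 7 9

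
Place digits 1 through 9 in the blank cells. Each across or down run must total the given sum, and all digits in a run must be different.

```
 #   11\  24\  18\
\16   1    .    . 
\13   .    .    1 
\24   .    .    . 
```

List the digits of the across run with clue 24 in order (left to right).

24 in 3 cells must be {7,8,9}.
No cell is forced outright now. R1C3 can only be 8 or 9 (the digits allowed by both its 16 across and its 18 down). If R1C3 = 9: then R1C2 would have to be in {6} for the 16 across but in {7,8,9} for the 24 down — contradiction. So R1C3 = 8.
R1C2 = 16 − 9 = 7 completes the 16 across.
R3C3 = 18 − 9 = 9 completes the 18 down.
R3C2 = 8: the only remaining digit allowed by both the 24 across and the 24 down.
R2C2 = 24 − 15 = 9 completes the 24 down.
R3C1 = 24 − 17 = 7 completes the 24 across.
R2C1 = 13 − 10 = 3 completes the 13 across.

7, 8, 9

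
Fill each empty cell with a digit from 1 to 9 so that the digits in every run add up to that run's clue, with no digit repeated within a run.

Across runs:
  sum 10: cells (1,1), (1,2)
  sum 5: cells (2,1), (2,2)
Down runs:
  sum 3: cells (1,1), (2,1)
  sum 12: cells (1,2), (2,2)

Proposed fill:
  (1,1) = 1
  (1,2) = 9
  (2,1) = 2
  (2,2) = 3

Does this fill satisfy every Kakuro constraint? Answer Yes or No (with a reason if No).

Yes

Across: 1+9=10; 2+3=5. Down: 1+2=3; 9+3=12. No digit repeats within any run.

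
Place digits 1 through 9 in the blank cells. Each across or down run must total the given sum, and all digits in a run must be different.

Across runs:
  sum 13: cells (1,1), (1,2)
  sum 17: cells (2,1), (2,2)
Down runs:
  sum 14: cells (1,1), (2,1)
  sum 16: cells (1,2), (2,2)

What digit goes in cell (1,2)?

7

17 in 2 cells must be {8,9}; 16 in 2 cells must be {7,9}.
The 17 across and the 16 down share only 9, so (2,2) = 9.
(1,2) = 16 − 9 = 7 completes the 16 down.
(2,1) = 17 − 9 = 8 completes the 17 across.
(1,1) = 13 − 7 = 6 completes the 13 across.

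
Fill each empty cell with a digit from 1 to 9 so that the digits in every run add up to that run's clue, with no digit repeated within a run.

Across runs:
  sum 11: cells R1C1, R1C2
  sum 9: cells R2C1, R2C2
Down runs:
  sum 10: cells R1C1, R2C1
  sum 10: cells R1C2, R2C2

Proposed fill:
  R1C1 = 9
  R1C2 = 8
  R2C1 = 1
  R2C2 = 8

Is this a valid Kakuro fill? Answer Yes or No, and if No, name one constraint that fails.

No — the down run R1C2–R2C2 sums to 16, not 10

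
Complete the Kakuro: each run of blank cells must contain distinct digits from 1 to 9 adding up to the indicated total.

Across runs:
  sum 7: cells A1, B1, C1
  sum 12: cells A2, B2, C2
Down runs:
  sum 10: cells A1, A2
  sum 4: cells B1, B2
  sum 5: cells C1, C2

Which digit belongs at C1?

7 in 3 cells must be {1,2,4}; 4 in 2 cells must be {1,3}.
The 7 across and the 4 down share only 1, so B1 = 1.
B2 = 4 − 1 = 3 completes the 4 down.
Nothing is forced directly, so branch on A1, whose candidates are 2 or 4. If A1 = 4: that forces C1 = 2, after which A2 would have to be in {1,2,4,5,7,8} for the 12 across but in {6} for the 10 down — contradiction. So A1 = 2.
C1 = 7 − 3 = 4 completes the 7 across.
A2 = 10 − 2 = 8 completes the 10 down.
C2 = 12 − 11 = 1 completes the 12 across.

4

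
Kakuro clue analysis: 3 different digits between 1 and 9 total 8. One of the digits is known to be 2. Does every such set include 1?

Yes

The only way to make 8 from 3 distinct digits under that restriction is {1,2,5}, which contains 1.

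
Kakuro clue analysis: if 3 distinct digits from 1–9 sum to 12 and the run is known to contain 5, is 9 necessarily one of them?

Counterexample: {1,5,6} sums to 12 under that restriction without using 9.

No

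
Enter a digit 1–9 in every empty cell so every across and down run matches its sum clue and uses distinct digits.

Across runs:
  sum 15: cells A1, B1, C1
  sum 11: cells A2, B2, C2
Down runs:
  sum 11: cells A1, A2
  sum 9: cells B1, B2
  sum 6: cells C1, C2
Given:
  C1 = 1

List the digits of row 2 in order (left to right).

2 4 5

C2 = 6 − 1 = 5 completes the 6 down.
Nothing is forced directly, so branch on A2, whose candidates are 2 or 4. If A2 = 4: then A1 would have to be in {5,6,8,9} for the 15 across but in {7} for the 11 down — contradiction. So A2 = 2.
A1 = 11 − 2 = 9 completes the 11 down.
B1 = 15 − 10 = 5 completes the 15 across.
B2 = 11 − 7 = 4 completes the 11 across.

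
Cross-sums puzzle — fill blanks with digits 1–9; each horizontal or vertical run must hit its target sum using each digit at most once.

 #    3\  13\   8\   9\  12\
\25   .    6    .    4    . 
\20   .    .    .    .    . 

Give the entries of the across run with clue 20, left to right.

3 in 2 cells must be {1,2}.
R2C2 = 13 − 6 = 7 completes the 13 down.
R2C4 = 9 − 4 = 5 completes the 9 down.
Given what's placed, R2C1 must be 1 to fit the 20 across and 3 down.
R2C3 = 3: the only remaining digit allowed by both the 20 across and the 8 down.
R2C5 = 20 − 16 = 4 completes the 20 across.

1 7 3 5 4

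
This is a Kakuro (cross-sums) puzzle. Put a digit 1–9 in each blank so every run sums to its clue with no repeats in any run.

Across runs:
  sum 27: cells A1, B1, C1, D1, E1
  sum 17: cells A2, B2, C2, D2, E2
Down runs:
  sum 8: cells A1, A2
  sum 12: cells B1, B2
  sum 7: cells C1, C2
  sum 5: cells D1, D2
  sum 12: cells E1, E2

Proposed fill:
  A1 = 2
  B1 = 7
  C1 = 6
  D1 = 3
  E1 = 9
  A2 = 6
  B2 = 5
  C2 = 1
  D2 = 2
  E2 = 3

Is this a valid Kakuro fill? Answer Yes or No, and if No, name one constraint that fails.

Yes

Across: 2+7+6+3+9=27; 6+5+1+2+3=17. Down: 2+6=8; 7+5=12; 6+1=7; 3+2=5; 9+3=12. No digit repeats within any run.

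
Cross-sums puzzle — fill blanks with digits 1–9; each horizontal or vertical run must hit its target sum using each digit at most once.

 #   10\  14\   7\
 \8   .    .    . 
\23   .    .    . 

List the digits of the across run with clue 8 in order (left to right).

2 5 1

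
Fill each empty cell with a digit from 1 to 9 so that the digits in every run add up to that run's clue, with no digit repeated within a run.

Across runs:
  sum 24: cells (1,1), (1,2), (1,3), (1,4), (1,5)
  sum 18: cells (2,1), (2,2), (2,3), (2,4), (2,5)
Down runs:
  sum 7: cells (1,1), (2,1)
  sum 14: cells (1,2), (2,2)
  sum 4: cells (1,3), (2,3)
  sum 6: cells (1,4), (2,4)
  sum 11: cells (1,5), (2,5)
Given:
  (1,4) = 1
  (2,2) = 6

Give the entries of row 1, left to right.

4 in 2 cells must be {1,3}.
(1,2) = 14 − 6 = 8 completes the 14 down.
(1,3) = 3: the only remaining digit allowed by both the 24 across and the 4 down.
(2,3) = 4 − 3 = 1 completes the 4 down.
(2,4) = 6 − 1 = 5 completes the 6 down.
(1,1) = 5: the only remaining digit allowed by both the 24 across and the 7 down.
(1,5) = 24 − 17 = 7 completes the 24 across.

5 8 3 1 7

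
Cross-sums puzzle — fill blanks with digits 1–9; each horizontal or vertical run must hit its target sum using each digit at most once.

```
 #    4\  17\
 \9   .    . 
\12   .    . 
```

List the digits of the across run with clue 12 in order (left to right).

4 in 2 cells must be {1,3}; 17 in 2 cells must be {8,9}.
The 9 across and the 17 down share only 8, so R1C2 = 8.
The 12 across and the 4 down share only 3, so R2C1 = 3.
R2C2 = 12 − 3 = 9 completes the 12 across.
R1C1 = 9 − 8 = 1 completes the 9 across.

3, 9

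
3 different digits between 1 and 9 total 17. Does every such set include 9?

Counterexample: {2,7,8} sums to 17 without using 9.

No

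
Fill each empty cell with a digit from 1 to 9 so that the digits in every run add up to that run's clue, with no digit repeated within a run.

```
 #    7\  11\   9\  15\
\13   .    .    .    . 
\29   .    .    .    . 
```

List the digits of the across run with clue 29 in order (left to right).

5 7 8 9

29 in 4 cells must be {5,7,8,9}.
Only 5 fits R2C1 under both its across sum 29 and down sum 7.
R1C1 = 7 − 5 = 2 completes the 7 down.
Nothing is forced directly, so branch on R2C3, whose candidates are 7 or 8. If R2C3 = 7: then R1C3 would have to be in {1,3,4,6,7} for the 13 across but in {2} for the 9 down — contradiction. So R2C3 = 8.
R1C3 = 9 − 8 = 1 completes the 9 down.
No cell is forced outright now. R2C2 can only be 7 or 9 (the digits allowed by both its 29 across and its 11 down). If R2C2 = 9: then R1C2 would have to be in {3,4,6,7} for the 13 across but in {2} for the 11 down — contradiction. So R2C2 = 7.
R1C2 = 11 − 7 = 4 completes the 11 down.
R1C4 = 13 − 7 = 6 completes the 13 across.
R2C4 = 29 − 20 = 9 completes the 29 across.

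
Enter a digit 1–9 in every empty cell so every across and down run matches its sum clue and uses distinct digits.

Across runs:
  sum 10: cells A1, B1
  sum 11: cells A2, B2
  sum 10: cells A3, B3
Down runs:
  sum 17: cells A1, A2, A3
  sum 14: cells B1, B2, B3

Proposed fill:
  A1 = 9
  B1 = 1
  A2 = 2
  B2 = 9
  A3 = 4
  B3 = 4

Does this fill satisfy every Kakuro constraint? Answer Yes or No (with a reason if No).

No — the across run A3–B3 sums to 8, not 10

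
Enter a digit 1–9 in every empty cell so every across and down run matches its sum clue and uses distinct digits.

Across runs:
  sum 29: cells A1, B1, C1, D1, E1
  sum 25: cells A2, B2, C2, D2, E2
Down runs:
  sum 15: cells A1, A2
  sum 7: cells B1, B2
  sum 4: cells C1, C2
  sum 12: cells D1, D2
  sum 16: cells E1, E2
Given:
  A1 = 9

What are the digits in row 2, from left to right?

6 5 1 4 9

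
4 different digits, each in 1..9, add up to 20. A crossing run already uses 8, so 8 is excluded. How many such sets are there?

6

4 distinct digits from 1–9 sum between 10 and 30.
Dropping sets that contain 8.
Enumerating: {1,3,7,9}, {1,4,6,9}, {2,3,6,9}, {2,4,5,9}, {2,5,6,7}, {3,4,6,7}.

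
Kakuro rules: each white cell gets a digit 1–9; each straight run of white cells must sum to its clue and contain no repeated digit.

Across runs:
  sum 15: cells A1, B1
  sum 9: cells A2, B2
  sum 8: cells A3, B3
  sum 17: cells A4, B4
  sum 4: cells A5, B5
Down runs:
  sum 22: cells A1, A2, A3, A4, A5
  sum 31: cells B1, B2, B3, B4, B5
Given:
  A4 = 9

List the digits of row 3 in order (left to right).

2 6

17 in 2 cells must be {8,9}; 4 in 2 cells must be {1,3}.
B4 = 17 − 9 = 8 completes the 17 across.
No cell is forced outright now. A1 can only be 6 or 7 (the digits allowed by both its 15 across and its 22 down). If A1 = 7: then B1 would have to be in {8} for the 15 across but in {1,2,3,4,5,6,7,9} for the 31 down — contradiction. So A1 = 6.
B1 = 15 − 6 = 9 completes the 15 across.
Given what's placed, A5 must be 1 to fit the 4 across and 22 down.
B5 = 4 − 1 = 3 completes the 4 across.
A3 = 2: the only remaining digit allowed by both the 8 across and the 22 down.
B3 = 8 − 2 = 6 completes the 8 across.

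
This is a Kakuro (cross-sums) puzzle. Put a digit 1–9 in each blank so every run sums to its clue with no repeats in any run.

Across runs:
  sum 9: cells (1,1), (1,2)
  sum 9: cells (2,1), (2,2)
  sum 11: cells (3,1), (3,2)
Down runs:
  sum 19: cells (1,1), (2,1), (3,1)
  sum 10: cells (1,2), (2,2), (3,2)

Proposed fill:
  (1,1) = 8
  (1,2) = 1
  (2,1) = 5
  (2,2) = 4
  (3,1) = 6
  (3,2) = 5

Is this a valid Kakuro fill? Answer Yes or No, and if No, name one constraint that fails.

Yes

Across: 8+1=9; 5+4=9; 6+5=11. Down: 8+5+6=19; 1+4+5=10. No digit repeats within any run.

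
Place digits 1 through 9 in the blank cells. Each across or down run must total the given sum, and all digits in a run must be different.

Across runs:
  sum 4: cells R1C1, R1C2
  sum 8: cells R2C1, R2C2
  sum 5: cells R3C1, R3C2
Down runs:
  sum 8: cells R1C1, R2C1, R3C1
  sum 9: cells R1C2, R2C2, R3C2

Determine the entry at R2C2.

4 in 2 cells must be {1,3}.
Nothing is forced directly, so branch on R1C1, whose candidates are 1 or 3. If R1C1 = 3: that forces R1C2 = 1, R2C1 = 1, after which R2C2 would have to be in {7} for the 8 across but in {2,3,5,6} for the 9 down — contradiction. So R1C1 = 1.
R1C2 = 4 − 1 = 3 completes the 4 across.
Nothing is forced directly, so branch on R2C1, whose candidates are 2 or 3 or 5. If R2C1 = 2: then R2C2 would have to be in {6} for the 8 across but in {1,2,4,5} for the 9 down — contradiction. If R2C1 = 5: then R2C2 would have to be in {3} for the 8 across but in {1,2,4,5} for the 9 down — contradiction. So R2C1 = 3.
R2C2 = 8 − 3 = 5 completes the 8 across.
R3C1 = 8 − 4 = 4 completes the 8 down.
R3C2 = 5 − 4 = 1 completes the 5 across.

5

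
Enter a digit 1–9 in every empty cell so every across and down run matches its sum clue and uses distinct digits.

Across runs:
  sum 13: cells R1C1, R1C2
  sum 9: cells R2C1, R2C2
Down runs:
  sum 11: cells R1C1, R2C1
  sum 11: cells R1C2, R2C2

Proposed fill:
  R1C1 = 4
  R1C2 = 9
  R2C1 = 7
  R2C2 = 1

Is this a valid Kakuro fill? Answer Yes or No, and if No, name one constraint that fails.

No — the across run R2C1–R2C2 sums to 8, not 9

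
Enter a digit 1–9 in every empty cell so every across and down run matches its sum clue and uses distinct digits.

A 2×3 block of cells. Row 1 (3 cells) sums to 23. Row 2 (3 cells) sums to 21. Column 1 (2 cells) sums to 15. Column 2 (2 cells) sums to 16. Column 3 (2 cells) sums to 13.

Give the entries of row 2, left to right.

9, 7, 5

23 in 3 cells must be {6,8,9}; 16 in 2 cells must be {7,9}.
The 23 across and the 16 down share only 9, so (1,2) = 9.
(2,2) = 16 − 9 = 7 completes the 16 down.
Nothing is forced directly, so branch on (1,1), whose candidates are 6 or 8. If (1,1) = 8: that forces (1,3) = 6, after which (2,1) would have to be in {5,6,8,9} for the 21 across but in {7} for the 15 down — contradiction. So (1,1) = 6.
(1,3) = 23 − 15 = 8 completes the 23 across.
(2,1) = 15 − 6 = 9 completes the 15 down.
(2,3) = 21 − 16 = 5 completes the 21 across.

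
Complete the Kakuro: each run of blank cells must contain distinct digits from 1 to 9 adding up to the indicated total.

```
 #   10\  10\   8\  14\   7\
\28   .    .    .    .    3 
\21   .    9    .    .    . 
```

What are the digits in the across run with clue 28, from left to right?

8 1 7 9 3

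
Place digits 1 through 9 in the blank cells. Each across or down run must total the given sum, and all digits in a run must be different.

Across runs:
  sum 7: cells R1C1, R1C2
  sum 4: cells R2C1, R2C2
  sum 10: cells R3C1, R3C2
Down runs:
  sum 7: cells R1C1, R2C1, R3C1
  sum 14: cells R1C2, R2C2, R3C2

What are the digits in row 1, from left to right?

4 in 2 cells must be {1,3}; 7 in 3 cells must be {1,2,4}.
The 4 across and the 7 down share only 1, so R2C1 = 1.
R2C2 = 4 − 1 = 3 completes the 4 across.
Nothing is forced directly, so branch on R1C1, whose candidates are 2 or 4. If R1C1 = 4: then R1C2 would have to be in {3} for the 7 across but in {2,4,5,6,7,9} for the 14 down — contradiction. So R1C1 = 2.
R1C2 = 7 − 2 = 5 completes the 7 across.
R3C1 = 7 − 3 = 4 completes the 7 down.
R3C2 = 10 − 4 = 6 completes the 10 across.

2 5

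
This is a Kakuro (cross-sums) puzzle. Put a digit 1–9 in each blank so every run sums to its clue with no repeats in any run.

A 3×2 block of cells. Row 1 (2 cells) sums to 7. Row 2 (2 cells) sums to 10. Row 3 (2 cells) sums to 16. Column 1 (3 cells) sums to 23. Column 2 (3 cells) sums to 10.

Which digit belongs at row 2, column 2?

2

16 in 2 cells must be {7,9}; 23 in 3 cells must be {6,8,9}.
The 7 across and the 23 down share only 6, so (1,1) = 6.
(1,2) = 7 − 6 = 1 completes the 7 across.
Given what's placed, (3,1) must be 9 to fit the 16 across and 23 down.
(3,2) = 16 − 9 = 7 completes the 16 across.
(2,1) = 23 − 15 = 8 completes the 23 down.
(2,2) = 10 − 8 = 2 completes the 10 across.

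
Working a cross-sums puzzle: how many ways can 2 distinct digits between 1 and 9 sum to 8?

3

2 distinct digits from 1–9 sum between 3 and 17.
Enumerating: {1,7}, {2,6}, {3,5}.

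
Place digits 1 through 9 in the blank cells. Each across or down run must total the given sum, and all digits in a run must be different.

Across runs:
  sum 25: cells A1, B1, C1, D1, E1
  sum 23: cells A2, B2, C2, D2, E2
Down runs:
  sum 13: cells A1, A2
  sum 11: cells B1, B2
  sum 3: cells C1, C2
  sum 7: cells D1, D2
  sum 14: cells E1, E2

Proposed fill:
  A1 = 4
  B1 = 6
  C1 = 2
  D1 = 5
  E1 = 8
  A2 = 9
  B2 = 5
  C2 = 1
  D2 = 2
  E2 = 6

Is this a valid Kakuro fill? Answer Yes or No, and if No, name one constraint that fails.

Yes

Across: 4+6+2+5+8=25; 9+5+1+2+6=23. Down: 4+9=13; 6+5=11; 2+1=3; 5+2=7; 8+6=14. No digit repeats within any run.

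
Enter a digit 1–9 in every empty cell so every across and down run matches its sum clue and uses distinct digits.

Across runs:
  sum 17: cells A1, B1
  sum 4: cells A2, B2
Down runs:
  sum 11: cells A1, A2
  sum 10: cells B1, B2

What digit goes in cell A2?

17 in 2 cells must be {8,9}; 4 in 2 cells must be {1,3}.
The 4 across and the 11 down share only 3, so A2 = 3.
B2 = 4 − 3 = 1 completes the 4 across.
A1 = 11 − 3 = 8 completes the 11 down.
B1 = 17 − 8 = 9 completes the 17 across.

3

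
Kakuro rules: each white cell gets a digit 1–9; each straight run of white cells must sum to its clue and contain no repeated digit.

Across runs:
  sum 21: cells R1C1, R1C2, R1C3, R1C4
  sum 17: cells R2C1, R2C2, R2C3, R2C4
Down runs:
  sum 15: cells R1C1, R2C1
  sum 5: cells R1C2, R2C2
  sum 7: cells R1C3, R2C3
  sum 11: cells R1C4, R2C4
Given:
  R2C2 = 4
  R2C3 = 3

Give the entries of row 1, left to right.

7 1 4 9

R1C2 = 5 − 4 = 1 completes the 5 down.
R1C3 = 7 − 3 = 4 completes the 7 down.
Nothing is forced directly, so branch on R2C1, whose candidates are 8 or 9. If R2C1 = 9: then R1C1 would have to be in {7,9} for the 21 across but in {6} for the 15 down — contradiction. So R2C1 = 8.
R1C1 = 15 − 8 = 7 completes the 15 down.
R1C4 = 21 − 12 = 9 completes the 21 across.
R2C4 = 17 − 15 = 2 completes the 17 across.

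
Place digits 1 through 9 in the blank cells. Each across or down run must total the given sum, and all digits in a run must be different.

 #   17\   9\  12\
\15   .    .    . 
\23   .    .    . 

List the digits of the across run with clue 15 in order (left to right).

23 in 3 cells must be {6,8,9}; 17 in 2 cells must be {8,9}.
Nothing is forced directly, so branch on R2C2, whose candidates are 6 or 8. If R2C2 = 8: that forces R1C2 = 1, R2C1 = 9, after which R2C3 would have to be in {6} for the 23 across but in {3,4,5,7,8,9} for the 12 down — contradiction. So R2C2 = 6.
R1C2 = 9 − 6 = 3 completes the 9 down.
Given what's placed, R1C1 must be 8 to fit the 15 across and 17 down.
R1C3 = 15 − 11 = 4 completes the 15 across.
R2C1 = 17 − 8 = 9 completes the 17 down.
R2C3 = 23 − 15 = 8 completes the 23 across.

8 3 4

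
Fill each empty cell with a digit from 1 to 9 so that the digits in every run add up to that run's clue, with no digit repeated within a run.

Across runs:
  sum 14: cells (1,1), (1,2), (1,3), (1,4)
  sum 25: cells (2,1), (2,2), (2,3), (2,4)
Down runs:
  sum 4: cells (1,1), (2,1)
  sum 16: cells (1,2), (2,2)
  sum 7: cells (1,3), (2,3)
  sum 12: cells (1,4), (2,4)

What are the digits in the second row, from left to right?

3 9 5 8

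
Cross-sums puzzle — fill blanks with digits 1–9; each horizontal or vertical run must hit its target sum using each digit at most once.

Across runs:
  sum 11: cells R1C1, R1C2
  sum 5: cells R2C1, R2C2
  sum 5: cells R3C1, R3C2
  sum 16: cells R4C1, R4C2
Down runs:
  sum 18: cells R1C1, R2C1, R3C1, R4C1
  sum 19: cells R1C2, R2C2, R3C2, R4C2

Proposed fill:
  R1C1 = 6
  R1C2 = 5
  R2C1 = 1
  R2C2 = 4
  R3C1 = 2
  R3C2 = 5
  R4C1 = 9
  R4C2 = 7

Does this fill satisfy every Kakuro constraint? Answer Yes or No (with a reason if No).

No — the down run R1C2–R4C2 sums to 21, not 19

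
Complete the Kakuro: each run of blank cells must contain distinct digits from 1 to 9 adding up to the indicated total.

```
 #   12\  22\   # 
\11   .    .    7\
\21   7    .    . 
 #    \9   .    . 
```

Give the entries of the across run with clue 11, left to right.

5, 6

R1C1 = 12 − 7 = 5 completes the 12 down.
R1C2 = 11 − 5 = 6 completes the 11 across.
Given what's placed, R2C2 must be 9 to fit the 21 across and 22 down.
R2C3 = 21 − 16 = 5 completes the 21 across.
R3C2 = 22 − 15 = 7 completes the 22 down.
R3C3 = 9 − 7 = 2 completes the 9 across.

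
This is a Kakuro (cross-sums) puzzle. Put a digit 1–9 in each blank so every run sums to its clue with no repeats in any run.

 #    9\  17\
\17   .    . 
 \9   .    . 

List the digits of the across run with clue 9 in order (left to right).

17 in 2 cells must be {8,9}.
The 17 across and the 9 down share only 8, so R1C1 = 8.
R1C2 = 17 − 8 = 9 completes the 17 across.
R2C1 = 9 − 8 = 1 completes the 9 down.
R2C2 = 9 − 1 = 8 completes the 9 across.

1, 8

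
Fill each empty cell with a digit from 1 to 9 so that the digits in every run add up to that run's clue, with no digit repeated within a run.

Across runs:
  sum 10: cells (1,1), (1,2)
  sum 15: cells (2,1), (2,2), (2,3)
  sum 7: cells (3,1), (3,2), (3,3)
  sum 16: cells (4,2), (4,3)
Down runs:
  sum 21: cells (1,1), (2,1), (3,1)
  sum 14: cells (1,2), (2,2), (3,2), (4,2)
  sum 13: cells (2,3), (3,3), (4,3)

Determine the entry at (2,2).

4

7 in 3 cells must be {1,2,4}; 16 in 2 cells must be {7,9}.
Only 4 fits (3,1) under both its across sum 7 and down sum 21.
The 16 across and the 14 down share only 7, so (4,2) = 7.
(4,3) = 16 − 7 = 9 completes the 16 across.
(3,3) = 1: the only remaining digit allowed by both the 7 across and the 13 down.
(2,3) = 13 − 10 = 3 completes the 13 down.
(3,2) = 7 − 5 = 2 completes the 7 across.
Given what's placed, (2,1) must be 8 to fit the 15 across and 21 down.
(2,2) = 15 − 11 = 4 completes the 15 across.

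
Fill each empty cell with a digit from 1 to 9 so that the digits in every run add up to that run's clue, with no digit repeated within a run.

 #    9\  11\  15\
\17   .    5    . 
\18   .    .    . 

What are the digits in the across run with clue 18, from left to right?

5, 6, 7

R2C2 = 11 − 5 = 6 completes the 11 down.
Nothing is forced directly, so branch on R1C3, whose candidates are 8 or 9. If R1C3 = 9: that forces R1C1 = 3, after which R2C1 would have to be in {3,4,5,7,8,9} for the 18 across but in {6} for the 9 down — contradiction. So R1C3 = 8.
R1C1 = 17 − 13 = 4 completes the 17 across.
R2C1 = 9 − 4 = 5 completes the 9 down.
R2C3 = 18 − 11 = 7 completes the 18 across.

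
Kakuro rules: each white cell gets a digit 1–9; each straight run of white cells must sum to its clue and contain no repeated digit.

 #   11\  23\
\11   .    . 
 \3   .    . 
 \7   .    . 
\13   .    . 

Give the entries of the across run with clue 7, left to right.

3 in 2 cells must be {1,2}; 11 in 4 cells must be {1,2,3,5}.
Only 5 fits R4C1 under both its across sum 13 and down sum 11.
R4C2 = 13 − 5 = 8 completes the 13 across.
Nothing is forced directly, so branch on R1C1, whose candidates are 2 or 3. If R1C1 = 3: then R1C2 would have to be in {8} for the 11 across but in {1,2,3,4,5,6,7,9} for the 23 down — contradiction. So R1C1 = 2.
R1C2 = 11 − 2 = 9 completes the 11 across.
R2C1 = 1: the only remaining digit allowed by both the 3 across and the 11 down.
R2C2 = 3 − 1 = 2 completes the 3 across.
R3C1 = 11 − 8 = 3 completes the 11 down.
R3C2 = 7 − 3 = 4 completes the 7 across.

3, 4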